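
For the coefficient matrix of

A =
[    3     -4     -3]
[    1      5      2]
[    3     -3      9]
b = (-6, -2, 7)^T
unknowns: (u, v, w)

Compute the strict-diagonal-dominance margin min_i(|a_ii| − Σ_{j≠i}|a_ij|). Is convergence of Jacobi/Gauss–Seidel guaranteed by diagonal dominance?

row 1: |3| − (4+3) = -4
row 2: |5| − (1+2) = 2
row 3: |9| − (3+3) = 3
minimum over rows = -4 → not strictly diagonally dominant

-4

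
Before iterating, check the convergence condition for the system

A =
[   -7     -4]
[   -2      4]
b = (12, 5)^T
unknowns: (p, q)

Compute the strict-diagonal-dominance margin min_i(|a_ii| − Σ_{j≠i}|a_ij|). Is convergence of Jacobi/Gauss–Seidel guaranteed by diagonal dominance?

2

row 1: |-7| − (4) = 3
row 2: |4| − (2) = 2
minimum over rows = 2 → strictly diagonally dominant (convergence guaranteed)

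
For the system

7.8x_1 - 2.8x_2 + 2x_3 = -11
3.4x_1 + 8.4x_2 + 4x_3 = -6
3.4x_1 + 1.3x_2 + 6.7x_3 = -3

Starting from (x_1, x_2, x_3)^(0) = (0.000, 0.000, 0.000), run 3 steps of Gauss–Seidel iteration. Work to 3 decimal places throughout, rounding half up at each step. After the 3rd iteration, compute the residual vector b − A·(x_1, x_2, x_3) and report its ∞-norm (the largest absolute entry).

0.123

Iteration 1:
  x_1 = (-11 - (-2.8)·0.000 - (2)·0.000) / (7.8) = -1.410
  x_2 = (-6 - (3.4)·-1.410 - (4)·0.000) / (8.4) = -0.144
  x_3 = (-3 - (3.4)·-1.410 - (1.3)·-0.144) / (6.7) = 0.296
Iteration 2:
  x_1 = (-11 - (-2.8)·-0.144 - (2)·0.296) / (7.8) = -1.538
  x_2 = (-6 - (3.4)·-1.538 - (4)·0.296) / (8.4) = -0.233
  x_3 = (-3 - (3.4)·-1.538 - (1.3)·-0.233) / (6.7) = 0.378
Iteration 3:
  x_1 = (-11 - (-2.8)·-0.233 - (2)·0.378) / (7.8) = -1.591
  x_2 = (-6 - (3.4)·-1.591 - (4)·0.378) / (8.4) = -0.250
  x_3 = (-3 - (3.4)·-1.591 - (1.3)·-0.250) / (6.7) = 0.408
Residual b − A·x = (-0.106, -0.123, 0.001); ∞-norm = 0.123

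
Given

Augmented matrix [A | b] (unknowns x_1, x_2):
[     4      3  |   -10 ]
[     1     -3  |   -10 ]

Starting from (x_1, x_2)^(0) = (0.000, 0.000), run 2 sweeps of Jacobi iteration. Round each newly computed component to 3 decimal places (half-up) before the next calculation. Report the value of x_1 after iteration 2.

Iteration 1:
  x_1 = (-10 - (3)·0.000) / (4) = -2.500
  x_2 = (-10 - (1)·0.000) / (-3) = 3.333
Iteration 2:
  x_1 = (-10 - (3)·3.333) / (4) = -5.000
  x_2 = (-10 - (1)·-2.500) / (-3) = 2.500

-5.000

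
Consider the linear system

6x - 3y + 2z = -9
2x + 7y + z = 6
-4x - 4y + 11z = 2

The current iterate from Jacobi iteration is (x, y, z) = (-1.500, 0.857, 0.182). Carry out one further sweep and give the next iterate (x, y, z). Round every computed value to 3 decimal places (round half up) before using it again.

One sweep:
  x = (-9 - (-3)·0.857 - (2)·0.182) / (6) = -1.132
  y = (6 - (2)·-1.500 - (1)·0.182) / (7) = 1.260
  z = (2 - (-4)·-1.500 - (-4)·0.857) / (11) = -0.052

(-1.132, 1.260, -0.052)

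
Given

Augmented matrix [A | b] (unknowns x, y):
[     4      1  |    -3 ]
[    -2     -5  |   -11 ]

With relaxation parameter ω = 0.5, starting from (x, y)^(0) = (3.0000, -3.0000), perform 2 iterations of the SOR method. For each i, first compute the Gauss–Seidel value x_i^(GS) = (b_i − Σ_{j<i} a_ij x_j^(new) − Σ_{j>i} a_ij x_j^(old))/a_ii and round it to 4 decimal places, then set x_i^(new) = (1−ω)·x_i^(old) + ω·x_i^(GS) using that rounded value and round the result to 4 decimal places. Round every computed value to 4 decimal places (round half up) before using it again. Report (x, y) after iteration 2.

(0.4625, 0.6575)

Iteration 1:
  x: GS value = (-3 - (1)·-3.0000) / (4) = 0.0000;  x ← (1−ω)·3.0000 + ω·0.0000 = 1.5000
  y: GS value = (-11 - (-2)·1.5000) / (-5) = 1.6000;  y ← (1−ω)·-3.0000 + ω·1.6000 = -0.7000
Iteration 2:
  x: GS value = (-3 - (1)·-0.7000) / (4) = -0.5750;  x ← (1−ω)·1.5000 + ω·-0.5750 = 0.4625
  y: GS value = (-11 - (-2)·0.4625) / (-5) = 2.0150;  y ← (1−ω)·-0.7000 + ω·2.0150 = 0.6575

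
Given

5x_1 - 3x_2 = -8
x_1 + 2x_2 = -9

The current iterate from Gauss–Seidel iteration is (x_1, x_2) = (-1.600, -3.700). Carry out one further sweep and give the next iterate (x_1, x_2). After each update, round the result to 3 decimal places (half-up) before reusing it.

(-3.820, -2.590)

One sweep:
  x_1 = (-8 - (-3)·-3.700) / (5) = -3.820
  x_2 = (-9 - (1)·-3.820) / (2) = -2.590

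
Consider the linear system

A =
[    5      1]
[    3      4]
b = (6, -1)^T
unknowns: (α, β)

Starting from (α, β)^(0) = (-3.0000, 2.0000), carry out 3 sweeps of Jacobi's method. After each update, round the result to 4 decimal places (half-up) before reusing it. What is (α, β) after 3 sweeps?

Iteration 1:
  α = (6 - (1)·2.0000) / (5) = 0.8000
  β = (-1 - (3)·-3.0000) / (4) = 2.0000
Iteration 2:
  α = (6 - (1)·2.0000) / (5) = 0.8000
  β = (-1 - (3)·0.8000) / (4) = -0.8500
Iteration 3:
  α = (6 - (1)·-0.8500) / (5) = 1.3700
  β = (-1 - (3)·0.8000) / (4) = -0.8500

(1.3700, -0.8500)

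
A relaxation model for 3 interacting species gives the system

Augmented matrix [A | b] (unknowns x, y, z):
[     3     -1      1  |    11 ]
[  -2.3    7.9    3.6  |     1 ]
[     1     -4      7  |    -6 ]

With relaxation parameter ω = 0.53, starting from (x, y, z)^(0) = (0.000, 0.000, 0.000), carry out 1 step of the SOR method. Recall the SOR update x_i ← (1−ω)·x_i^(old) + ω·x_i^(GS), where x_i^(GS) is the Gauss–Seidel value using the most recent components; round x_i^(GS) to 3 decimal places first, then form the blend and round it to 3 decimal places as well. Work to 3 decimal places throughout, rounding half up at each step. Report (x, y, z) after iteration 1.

Iteration 1:
  x: GS value = (11 - (-1)·0.000 - (1)·0.000) / (3) = 3.667;  x ← (1−ω)·0.000 + ω·3.667 = 1.944
  y: GS value = (1 - (-2.3)·1.944 - (3.6)·0.000) / (7.9) = 0.693;  y ← (1−ω)·0.000 + ω·0.693 = 0.367
  z: GS value = (-6 - (1)·1.944 - (-4)·0.367) / (7) = -0.925;  z ← (1−ω)·0.000 + ω·-0.925 = -0.490

(1.944, 0.367, -0.490)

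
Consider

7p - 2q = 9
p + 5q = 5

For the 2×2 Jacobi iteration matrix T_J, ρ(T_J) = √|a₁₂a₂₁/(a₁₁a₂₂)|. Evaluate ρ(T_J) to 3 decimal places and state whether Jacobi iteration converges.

a₁₂a₂₁/(a₁₁a₂₂) = (-2)·(1) / ((7)·(5)) = -0.057143
ρ = √|-0.057143| = √0.057143 = 0.239
ρ < 1, so Jacobi converges

0.239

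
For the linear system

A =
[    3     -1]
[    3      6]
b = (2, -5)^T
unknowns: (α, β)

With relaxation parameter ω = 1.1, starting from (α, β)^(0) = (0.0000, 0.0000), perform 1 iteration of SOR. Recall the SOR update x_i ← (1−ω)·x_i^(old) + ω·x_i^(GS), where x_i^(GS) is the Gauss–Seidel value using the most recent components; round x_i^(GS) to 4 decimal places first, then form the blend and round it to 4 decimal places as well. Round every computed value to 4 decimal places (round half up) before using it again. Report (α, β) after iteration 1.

(0.7334, -1.3200)

Iteration 1:
  α: GS value = (2 - (-1)·0.0000) / (3) = 0.6667;  α ← (1−ω)·0.0000 + ω·0.6667 = 0.7334
  β: GS value = (-5 - (3)·0.7334) / (6) = -1.2000;  β ← (1−ω)·0.0000 + ω·-1.2000 = -1.3200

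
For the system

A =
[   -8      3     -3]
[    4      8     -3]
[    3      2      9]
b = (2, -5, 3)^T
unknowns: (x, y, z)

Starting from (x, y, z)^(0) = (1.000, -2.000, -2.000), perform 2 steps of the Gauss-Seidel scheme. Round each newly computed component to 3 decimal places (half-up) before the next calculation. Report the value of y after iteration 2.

Iteration 1:
  x = (2 - (3)·-2.000 - (-3)·-2.000) / (-8) = -0.250
  y = (-5 - (4)·-0.250 - (-3)·-2.000) / (8) = -1.250
  z = (3 - (3)·-0.250 - (2)·-1.250) / (9) = 0.694
Iteration 2:
  x = (2 - (3)·-1.250 - (-3)·0.694) / (-8) = -0.979
  y = (-5 - (4)·-0.979 - (-3)·0.694) / (8) = 0.125
  z = (3 - (3)·-0.979 - (2)·0.125) / (9) = 0.632

0.125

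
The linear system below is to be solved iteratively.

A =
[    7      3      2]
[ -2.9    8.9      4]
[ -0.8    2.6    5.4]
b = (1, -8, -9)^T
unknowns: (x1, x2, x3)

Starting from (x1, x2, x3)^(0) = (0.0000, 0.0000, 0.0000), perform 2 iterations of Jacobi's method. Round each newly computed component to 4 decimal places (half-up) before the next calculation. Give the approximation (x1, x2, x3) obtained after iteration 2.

(1.0043, -0.1032, -1.2127)

Iteration 1:
  x1 = (1 - (3)·0.0000 - (2)·0.0000) / (7) = 0.1429
  x2 = (-8 - (-2.9)·0.0000 - (4)·0.0000) / (8.9) = -0.8989
  x3 = (-9 - (-0.8)·0.0000 - (2.6)·0.0000) / (5.4) = -1.6667
Iteration 2:
  x1 = (1 - (3)·-0.8989 - (2)·-1.6667) / (7) = 1.0043
  x2 = (-8 - (-2.9)·0.1429 - (4)·-1.6667) / (8.9) = -0.1032
  x3 = (-9 - (-0.8)·0.1429 - (2.6)·-0.8989) / (5.4) = -1.2127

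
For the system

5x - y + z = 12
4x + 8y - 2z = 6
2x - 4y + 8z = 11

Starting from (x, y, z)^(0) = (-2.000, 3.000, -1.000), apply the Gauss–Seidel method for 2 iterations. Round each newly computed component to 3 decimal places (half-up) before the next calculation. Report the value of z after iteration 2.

0.666

Iteration 1:
  x = (12 - (-1)·3.000 - (1)·-1.000) / (5) = 3.200
  y = (6 - (4)·3.200 - (-2)·-1.000) / (8) = -1.100
  z = (11 - (2)·3.200 - (-4)·-1.100) / (8) = 0.025
Iteration 2:
  x = (12 - (-1)·-1.100 - (1)·0.025) / (5) = 2.175
  y = (6 - (4)·2.175 - (-2)·0.025) / (8) = -0.331
  z = (11 - (2)·2.175 - (-4)·-0.331) / (8) = 0.666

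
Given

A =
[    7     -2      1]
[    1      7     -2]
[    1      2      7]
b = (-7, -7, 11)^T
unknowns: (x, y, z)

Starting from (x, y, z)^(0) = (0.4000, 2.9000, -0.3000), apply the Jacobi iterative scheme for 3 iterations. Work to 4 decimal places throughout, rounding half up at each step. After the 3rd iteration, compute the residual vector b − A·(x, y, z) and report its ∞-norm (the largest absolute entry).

0.9996

Iteration 1:
  x = (-7 - (-2)·2.9000 - (1)·-0.3000) / (7) = -0.1286
  y = (-7 - (1)·0.4000 - (-2)·-0.3000) / (7) = -1.1429
  z = (11 - (1)·0.4000 - (2)·2.9000) / (7) = 0.6857
Iteration 2:
  x = (-7 - (-2)·-1.1429 - (1)·0.6857) / (7) = -1.4245
  y = (-7 - (1)·-0.1286 - (-2)·0.6857) / (7) = -0.7857
  z = (11 - (1)·-0.1286 - (2)·-1.1429) / (7) = 1.9163
Iteration 3:
  x = (-7 - (-2)·-0.7857 - (1)·1.9163) / (7) = -1.4982
  y = (-7 - (1)·-1.4245 - (-2)·1.9163) / (7) = -0.2490
  z = (11 - (1)·-1.4245 - (2)·-0.7857) / (7) = 1.9994
Residual b − A·x = (0.9900, 0.2400, -0.9996); ∞-norm = 0.9996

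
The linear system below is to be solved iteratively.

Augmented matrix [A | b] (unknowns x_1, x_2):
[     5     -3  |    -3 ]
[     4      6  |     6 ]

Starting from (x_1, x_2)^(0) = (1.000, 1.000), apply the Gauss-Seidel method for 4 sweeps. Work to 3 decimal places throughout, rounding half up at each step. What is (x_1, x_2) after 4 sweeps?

(0.000, 1.000)

Iteration 1:
  x_1 = (-3 - (-3)·1.000) / (5) = 0.000
  x_2 = (6 - (4)·0.000) / (6) = 1.000
Iteration 2:
  x_1 = (-3 - (-3)·1.000) / (5) = 0.000
  x_2 = (6 - (4)·0.000) / (6) = 1.000
Iteration 3:
  x_1 = (-3 - (-3)·1.000) / (5) = 0.000
  x_2 = (6 - (4)·0.000) / (6) = 1.000
Iteration 4:
  x_1 = (-3 - (-3)·1.000) / (5) = 0.000
  x_2 = (6 - (4)·0.000) / (6) = 1.000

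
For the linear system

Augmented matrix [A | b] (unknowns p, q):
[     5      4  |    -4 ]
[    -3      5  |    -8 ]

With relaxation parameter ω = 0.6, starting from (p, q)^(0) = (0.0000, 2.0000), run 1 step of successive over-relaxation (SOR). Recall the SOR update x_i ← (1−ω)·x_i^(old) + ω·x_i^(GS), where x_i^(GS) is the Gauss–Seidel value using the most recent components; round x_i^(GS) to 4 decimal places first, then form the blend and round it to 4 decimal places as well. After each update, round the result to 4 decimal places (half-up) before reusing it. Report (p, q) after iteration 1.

(-1.4400, -0.6784)

Iteration 1:
  p: GS value = (-4 - (4)·2.0000) / (5) = -2.4000;  p ← (1−ω)·0.0000 + ω·-2.4000 = -1.4400
  q: GS value = (-8 - (-3)·-1.4400) / (5) = -2.4640;  q ← (1−ω)·2.0000 + ω·-2.4640 = -0.6784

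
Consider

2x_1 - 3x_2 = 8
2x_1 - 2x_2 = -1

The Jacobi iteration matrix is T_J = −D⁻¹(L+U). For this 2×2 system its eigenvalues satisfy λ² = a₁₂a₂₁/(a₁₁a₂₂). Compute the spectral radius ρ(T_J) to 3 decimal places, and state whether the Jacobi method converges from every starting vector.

a₁₂a₂₁/(a₁₁a₂₂) = (-3)·(2) / ((2)·(-2)) = 1.500000
ρ = √|1.500000| = √1.500000 = 1.225
ρ > 1, so Jacobi diverges

1.225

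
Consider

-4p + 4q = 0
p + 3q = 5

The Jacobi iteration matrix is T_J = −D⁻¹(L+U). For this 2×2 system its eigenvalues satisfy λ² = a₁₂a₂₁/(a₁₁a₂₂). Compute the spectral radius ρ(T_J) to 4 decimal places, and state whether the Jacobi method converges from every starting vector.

a₁₂a₂₁/(a₁₁a₂₂) = (4)·(1) / ((-4)·(3)) = -0.333333
ρ = √|-0.333333| = √0.333333 = 0.5774
ρ < 1, so Jacobi converges

0.5774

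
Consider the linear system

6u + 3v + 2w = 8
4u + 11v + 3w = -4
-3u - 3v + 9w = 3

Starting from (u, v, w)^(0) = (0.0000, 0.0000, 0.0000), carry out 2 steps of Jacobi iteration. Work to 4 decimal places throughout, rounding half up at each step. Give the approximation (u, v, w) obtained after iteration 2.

(1.4040, -0.9394, 0.6566)

Iteration 1:
  u = (8 - (3)·0.0000 - (2)·0.0000) / (6) = 1.3333
  v = (-4 - (4)·0.0000 - (3)·0.0000) / (11) = -0.3636
  w = (3 - (-3)·0.0000 - (-3)·0.0000) / (9) = 0.3333
Iteration 2:
  u = (8 - (3)·-0.3636 - (2)·0.3333) / (6) = 1.4040
  v = (-4 - (4)·1.3333 - (3)·0.3333) / (11) = -0.9394
  w = (3 - (-3)·1.3333 - (-3)·-0.3636) / (9) = 0.6566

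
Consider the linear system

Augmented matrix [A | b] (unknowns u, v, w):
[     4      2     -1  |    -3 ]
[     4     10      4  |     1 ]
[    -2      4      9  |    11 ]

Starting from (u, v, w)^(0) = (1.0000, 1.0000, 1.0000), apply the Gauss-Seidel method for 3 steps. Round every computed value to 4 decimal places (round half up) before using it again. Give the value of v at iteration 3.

Iteration 1:
  u = (-3 - (2)·1.0000 - (-1)·1.0000) / (4) = -1.0000
  v = (1 - (4)·-1.0000 - (4)·1.0000) / (10) = 0.1000
  w = (11 - (-2)·-1.0000 - (4)·0.1000) / (9) = 0.9556
Iteration 2:
  u = (-3 - (2)·0.1000 - (-1)·0.9556) / (4) = -0.5611
  v = (1 - (4)·-0.5611 - (4)·0.9556) / (10) = -0.0578
  w = (11 - (-2)·-0.5611 - (4)·-0.0578) / (9) = 1.1232
Iteration 3:
  u = (-3 - (2)·-0.0578 - (-1)·1.1232) / (4) = -0.4403
  v = (1 - (4)·-0.4403 - (4)·1.1232) / (10) = -0.1732
  w = (11 - (-2)·-0.4403 - (4)·-0.1732) / (9) = 1.2014

-0.1732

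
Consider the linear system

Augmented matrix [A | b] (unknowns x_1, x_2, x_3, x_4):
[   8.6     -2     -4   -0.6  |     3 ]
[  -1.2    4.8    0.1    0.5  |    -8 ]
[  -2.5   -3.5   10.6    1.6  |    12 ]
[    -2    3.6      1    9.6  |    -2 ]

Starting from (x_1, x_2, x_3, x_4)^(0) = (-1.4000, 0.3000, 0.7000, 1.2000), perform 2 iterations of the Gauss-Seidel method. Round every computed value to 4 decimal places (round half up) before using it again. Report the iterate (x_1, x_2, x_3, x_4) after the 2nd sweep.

(0.2992, -1.6568, 0.5802, 0.4149)

Iteration 1:
  x_1 = (3 - (-2)·0.3000 - (-4)·0.7000 - (-0.6)·1.2000) / (8.6) = 0.8279
  x_2 = (-8 - (-1.2)·0.8279 - (0.1)·0.7000 - (0.5)·1.2000) / (4.8) = -1.5993
  x_3 = (12 - (-2.5)·0.8279 - (-3.5)·-1.5993 - (1.6)·1.2000) / (10.6) = 0.6181
  x_4 = (-2 - (-2)·0.8279 - (3.6)·-1.5993 - (1)·0.6181) / (9.6) = 0.4995
Iteration 2:
  x_1 = (3 - (-2)·-1.5993 - (-4)·0.6181 - (-0.6)·0.4995) / (8.6) = 0.2992
  x_2 = (-8 - (-1.2)·0.2992 - (0.1)·0.6181 - (0.5)·0.4995) / (4.8) = -1.6568
  x_3 = (12 - (-2.5)·0.2992 - (-3.5)·-1.6568 - (1.6)·0.4995) / (10.6) = 0.5802
  x_4 = (-2 - (-2)·0.2992 - (3.6)·-1.6568 - (1)·0.5802) / (9.6) = 0.4149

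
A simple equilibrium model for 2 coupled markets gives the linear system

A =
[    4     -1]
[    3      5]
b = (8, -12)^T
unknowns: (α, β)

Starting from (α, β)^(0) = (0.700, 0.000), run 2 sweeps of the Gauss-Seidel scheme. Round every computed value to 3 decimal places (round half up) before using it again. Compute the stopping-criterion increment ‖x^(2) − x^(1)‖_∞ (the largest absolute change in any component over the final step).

Iteration 1:
  α = (8 - (-1)·0.000) / (4) = 2.000
  β = (-12 - (3)·2.000) / (5) = -3.600
Iteration 2:
  α = (8 - (-1)·-3.600) / (4) = 1.100
  β = (-12 - (3)·1.100) / (5) = -3.060
Change: (-0.900, 0.540) → max |·| = 0.900

0.900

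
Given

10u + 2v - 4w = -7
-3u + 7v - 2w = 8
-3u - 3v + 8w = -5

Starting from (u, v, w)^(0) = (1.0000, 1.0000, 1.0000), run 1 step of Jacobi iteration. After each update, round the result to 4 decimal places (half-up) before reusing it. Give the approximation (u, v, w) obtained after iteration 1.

(-0.5000, 1.8571, 0.1250)

Iteration 1:
  u = (-7 - (2)·1.0000 - (-4)·1.0000) / (10) = -0.5000
  v = (8 - (-3)·1.0000 - (-2)·1.0000) / (7) = 1.8571
  w = (-5 - (-3)·1.0000 - (-3)·1.0000) / (8) = 0.1250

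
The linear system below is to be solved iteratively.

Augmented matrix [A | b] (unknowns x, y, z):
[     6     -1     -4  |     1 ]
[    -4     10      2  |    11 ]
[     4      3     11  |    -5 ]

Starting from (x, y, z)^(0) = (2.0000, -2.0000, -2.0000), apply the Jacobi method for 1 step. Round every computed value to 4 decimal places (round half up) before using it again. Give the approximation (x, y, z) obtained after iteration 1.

(-1.5000, 2.3000, -0.6364)

Iteration 1:
  x = (1 - (-1)·-2.0000 - (-4)·-2.0000) / (6) = -1.5000
  y = (11 - (-4)·2.0000 - (2)·-2.0000) / (10) = 2.3000
  z = (-5 - (4)·2.0000 - (3)·-2.0000) / (11) = -0.6364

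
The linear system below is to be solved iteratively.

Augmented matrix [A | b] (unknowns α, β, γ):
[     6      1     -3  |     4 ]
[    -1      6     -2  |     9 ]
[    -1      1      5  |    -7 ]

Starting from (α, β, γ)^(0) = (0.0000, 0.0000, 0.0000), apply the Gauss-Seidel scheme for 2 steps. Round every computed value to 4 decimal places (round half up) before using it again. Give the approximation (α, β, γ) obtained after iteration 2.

(-0.3963, 0.9043, -1.6601)

Iteration 1:
  α = (4 - (1)·0.0000 - (-3)·0.0000) / (6) = 0.6667
  β = (9 - (-1)·0.6667 - (-2)·0.0000) / (6) = 1.6111
  γ = (-7 - (-1)·0.6667 - (1)·1.6111) / (5) = -1.5889
Iteration 2:
  α = (4 - (1)·1.6111 - (-3)·-1.5889) / (6) = -0.3963
  β = (9 - (-1)·-0.3963 - (-2)·-1.5889) / (6) = 0.9043
  γ = (-7 - (-1)·-0.3963 - (1)·0.9043) / (5) = -1.6601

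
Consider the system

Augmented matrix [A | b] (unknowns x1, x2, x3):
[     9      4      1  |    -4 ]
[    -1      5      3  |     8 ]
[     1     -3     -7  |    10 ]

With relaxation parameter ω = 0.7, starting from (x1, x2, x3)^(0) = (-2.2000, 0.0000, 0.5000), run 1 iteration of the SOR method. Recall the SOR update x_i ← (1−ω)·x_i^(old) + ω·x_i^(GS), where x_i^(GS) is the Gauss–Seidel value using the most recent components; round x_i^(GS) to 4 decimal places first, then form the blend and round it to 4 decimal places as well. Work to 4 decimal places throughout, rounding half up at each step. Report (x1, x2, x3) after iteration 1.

(-1.0100, 0.7686, -1.1816)

Iteration 1:
  x1: GS value = (-4 - (4)·0.0000 - (1)·0.5000) / (9) = -0.5000;  x1 ← (1−ω)·-2.2000 + ω·-0.5000 = -1.0100
  x2: GS value = (8 - (-1)·-1.0100 - (3)·0.5000) / (5) = 1.0980;  x2 ← (1−ω)·0.0000 + ω·1.0980 = 0.7686
  x3: GS value = (10 - (1)·-1.0100 - (-3)·0.7686) / (-7) = -1.9023;  x3 ← (1−ω)·0.5000 + ω·-1.9023 = -1.1816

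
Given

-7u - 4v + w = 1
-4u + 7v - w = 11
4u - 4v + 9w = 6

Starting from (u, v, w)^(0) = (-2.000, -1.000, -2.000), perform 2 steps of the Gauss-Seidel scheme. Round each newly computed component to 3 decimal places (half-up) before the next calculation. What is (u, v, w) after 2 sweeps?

Iteration 1:
  u = (1 - (-4)·-1.000 - (1)·-2.000) / (-7) = 0.143
  v = (11 - (-4)·0.143 - (-1)·-2.000) / (7) = 1.367
  w = (6 - (4)·0.143 - (-4)·1.367) / (9) = 1.211
Iteration 2:
  u = (1 - (-4)·1.367 - (1)·1.211) / (-7) = -0.751
  v = (11 - (-4)·-0.751 - (-1)·1.211) / (7) = 1.315
  w = (6 - (4)·-0.751 - (-4)·1.315) / (9) = 1.585

(-0.751, 1.315, 1.585)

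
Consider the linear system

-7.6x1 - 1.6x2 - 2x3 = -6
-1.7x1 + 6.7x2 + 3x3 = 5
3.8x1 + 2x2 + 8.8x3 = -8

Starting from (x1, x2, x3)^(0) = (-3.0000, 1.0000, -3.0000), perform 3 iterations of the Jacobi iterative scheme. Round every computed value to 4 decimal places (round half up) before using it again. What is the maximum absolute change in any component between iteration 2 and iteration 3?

0.6496

Iteration 1:
  x1 = (-6 - (-1.6)·1.0000 - (-2)·-3.0000) / (-7.6) = 1.3684
  x2 = (5 - (-1.7)·-3.0000 - (3)·-3.0000) / (6.7) = 1.3284
  x3 = (-8 - (3.8)·-3.0000 - (2)·1.0000) / (8.8) = 0.1591
Iteration 2:
  x1 = (-6 - (-1.6)·1.3284 - (-2)·0.1591) / (-7.6) = 0.4679
  x2 = (5 - (-1.7)·1.3684 - (3)·0.1591) / (6.7) = 1.0222
  x3 = (-8 - (3.8)·1.3684 - (2)·1.3284) / (8.8) = -1.8019
Iteration 3:
  x1 = (-6 - (-1.6)·1.0222 - (-2)·-1.8019) / (-7.6) = 1.0485
  x2 = (5 - (-1.7)·0.4679 - (3)·-1.8019) / (6.7) = 1.6718
  x3 = (-8 - (3.8)·0.4679 - (2)·1.0222) / (8.8) = -1.3435
Change: (0.5806, 0.6496, 0.4584) → max |·| = 0.6496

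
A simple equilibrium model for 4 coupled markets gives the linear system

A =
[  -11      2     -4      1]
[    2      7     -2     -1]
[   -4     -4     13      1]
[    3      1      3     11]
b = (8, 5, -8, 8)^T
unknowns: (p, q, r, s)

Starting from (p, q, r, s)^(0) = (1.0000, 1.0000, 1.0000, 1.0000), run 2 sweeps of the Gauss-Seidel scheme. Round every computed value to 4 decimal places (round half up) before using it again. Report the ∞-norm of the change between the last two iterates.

Iteration 1:
  p = (8 - (2)·1.0000 - (-4)·1.0000 - (1)·1.0000) / (-11) = -0.8182
  q = (5 - (2)·-0.8182 - (-2)·1.0000 - (-1)·1.0000) / (7) = 1.3766
  r = (-8 - (-4)·-0.8182 - (-4)·1.3766 - (1)·1.0000) / (13) = -0.5205
  s = (8 - (3)·-0.8182 - (1)·1.3766 - (3)·-0.5205) / (11) = 0.9672
Iteration 2:
  p = (8 - (2)·1.3766 - (-4)·-0.5205 - (1)·0.9672) / (-11) = -0.1998
  q = (5 - (2)·-0.1998 - (-2)·-0.5205 - (-1)·0.9672) / (7) = 0.7608
  r = (-8 - (-4)·-0.1998 - (-4)·0.7608 - (1)·0.9672) / (13) = -0.5172
  s = (8 - (3)·-0.1998 - (1)·0.7608 - (3)·-0.5172) / (11) = 0.8537
Change: (0.6184, -0.6158, 0.0033, -0.1135) → max |·| = 0.6184

0.6184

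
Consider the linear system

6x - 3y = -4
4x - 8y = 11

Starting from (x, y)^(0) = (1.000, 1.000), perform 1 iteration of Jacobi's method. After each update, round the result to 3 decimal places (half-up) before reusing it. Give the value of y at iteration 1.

Iteration 1:
  x = (-4 - (-3)·1.000) / (6) = -0.167
  y = (11 - (4)·1.000) / (-8) = -0.875

-0.875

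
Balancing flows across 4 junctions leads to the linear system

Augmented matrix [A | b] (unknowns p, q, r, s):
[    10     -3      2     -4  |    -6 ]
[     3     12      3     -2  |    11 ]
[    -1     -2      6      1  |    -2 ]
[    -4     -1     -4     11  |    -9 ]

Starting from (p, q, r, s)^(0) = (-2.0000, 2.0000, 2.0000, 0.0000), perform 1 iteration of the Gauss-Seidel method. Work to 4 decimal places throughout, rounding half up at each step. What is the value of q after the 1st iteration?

Iteration 1:
  p = (-6 - (-3)·2.0000 - (2)·2.0000 - (-4)·0.0000) / (10) = -0.4000
  q = (11 - (3)·-0.4000 - (3)·2.0000 - (-2)·0.0000) / (12) = 0.5167
  r = (-2 - (-1)·-0.4000 - (-2)·0.5167 - (1)·0.0000) / (6) = -0.2278
  s = (-9 - (-4)·-0.4000 - (-1)·0.5167 - (-4)·-0.2278) / (11) = -0.9995

0.5167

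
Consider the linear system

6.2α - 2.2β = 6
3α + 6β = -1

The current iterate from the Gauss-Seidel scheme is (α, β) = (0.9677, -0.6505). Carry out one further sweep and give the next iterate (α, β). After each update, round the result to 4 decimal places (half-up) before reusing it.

One sweep:
  α = (6 - (-2.2)·-0.6505) / (6.2) = 0.7369
  β = (-1 - (3)·0.7369) / (6) = -0.5351

(0.7369, -0.5351)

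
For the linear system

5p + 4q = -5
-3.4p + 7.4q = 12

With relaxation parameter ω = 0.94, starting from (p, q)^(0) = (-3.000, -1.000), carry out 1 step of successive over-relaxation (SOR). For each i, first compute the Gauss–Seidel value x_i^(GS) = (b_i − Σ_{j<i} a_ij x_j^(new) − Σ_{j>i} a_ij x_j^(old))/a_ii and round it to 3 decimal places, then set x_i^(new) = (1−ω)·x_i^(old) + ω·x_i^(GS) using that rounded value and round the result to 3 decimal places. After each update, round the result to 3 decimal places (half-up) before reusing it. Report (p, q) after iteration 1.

(-0.368, 1.306)

Iteration 1:
  p: GS value = (-5 - (4)·-1.000) / (5) = -0.200;  p ← (1−ω)·-3.000 + ω·-0.200 = -0.368
  q: GS value = (12 - (-3.4)·-0.368) / (7.4) = 1.453;  q ← (1−ω)·-1.000 + ω·1.453 = 1.306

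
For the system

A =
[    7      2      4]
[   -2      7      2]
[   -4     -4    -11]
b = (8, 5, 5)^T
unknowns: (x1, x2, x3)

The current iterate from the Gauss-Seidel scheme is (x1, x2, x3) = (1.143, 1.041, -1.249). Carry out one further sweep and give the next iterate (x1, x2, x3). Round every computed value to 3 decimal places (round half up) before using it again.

(1.559, 1.517, -1.573)

One sweep:
  x1 = (8 - (2)·1.041 - (4)·-1.249) / (7) = 1.559
  x2 = (5 - (-2)·1.559 - (2)·-1.249) / (7) = 1.517
  x3 = (5 - (-4)·1.559 - (-4)·1.517) / (-11) = -1.573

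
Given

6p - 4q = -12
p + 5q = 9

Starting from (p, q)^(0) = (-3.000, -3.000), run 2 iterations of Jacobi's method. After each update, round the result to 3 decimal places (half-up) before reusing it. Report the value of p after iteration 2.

Iteration 1:
  p = (-12 - (-4)·-3.000) / (6) = -4.000
  q = (9 - (1)·-3.000) / (5) = 2.400
Iteration 2:
  p = (-12 - (-4)·2.400) / (6) = -0.400
  q = (9 - (1)·-4.000) / (5) = 2.600

-0.400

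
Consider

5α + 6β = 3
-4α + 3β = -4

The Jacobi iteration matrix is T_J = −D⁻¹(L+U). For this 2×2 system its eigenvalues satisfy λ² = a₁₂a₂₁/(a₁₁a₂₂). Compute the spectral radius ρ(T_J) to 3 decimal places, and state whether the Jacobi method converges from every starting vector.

a₁₂a₂₁/(a₁₁a₂₂) = (6)·(-4) / ((5)·(3)) = -1.600000
ρ = √|-1.600000| = √1.600000 = 1.265
ρ > 1, so Jacobi diverges

1.265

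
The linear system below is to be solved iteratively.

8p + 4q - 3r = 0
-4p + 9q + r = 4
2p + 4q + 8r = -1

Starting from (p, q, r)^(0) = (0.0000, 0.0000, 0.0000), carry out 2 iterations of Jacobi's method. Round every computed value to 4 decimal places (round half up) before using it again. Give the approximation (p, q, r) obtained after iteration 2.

(-0.2691, 0.4583, -0.3472)

Iteration 1:
  p = (0 - (4)·0.0000 - (-3)·0.0000) / (8) = 0.0000
  q = (4 - (-4)·0.0000 - (1)·0.0000) / (9) = 0.4444
  r = (-1 - (2)·0.0000 - (4)·0.0000) / (8) = -0.1250
Iteration 2:
  p = (0 - (4)·0.4444 - (-3)·-0.1250) / (8) = -0.2691
  q = (4 - (-4)·0.0000 - (1)·-0.1250) / (9) = 0.4583
  r = (-1 - (2)·0.0000 - (4)·0.4444) / (8) = -0.3472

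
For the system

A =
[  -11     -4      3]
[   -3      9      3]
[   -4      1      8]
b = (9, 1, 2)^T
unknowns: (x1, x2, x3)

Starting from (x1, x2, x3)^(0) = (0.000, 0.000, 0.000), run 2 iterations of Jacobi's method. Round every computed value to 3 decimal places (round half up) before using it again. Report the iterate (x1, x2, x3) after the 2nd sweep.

(-0.790, -0.245, -0.173)

Iteration 1:
  x1 = (9 - (-4)·0.000 - (3)·0.000) / (-11) = -0.818
  x2 = (1 - (-3)·0.000 - (3)·0.000) / (9) = 0.111
  x3 = (2 - (-4)·0.000 - (1)·0.000) / (8) = 0.250
Iteration 2:
  x1 = (9 - (-4)·0.111 - (3)·0.250) / (-11) = -0.790
  x2 = (1 - (-3)·-0.818 - (3)·0.250) / (9) = -0.245
  x3 = (2 - (-4)·-0.818 - (1)·0.111) / (8) = -0.173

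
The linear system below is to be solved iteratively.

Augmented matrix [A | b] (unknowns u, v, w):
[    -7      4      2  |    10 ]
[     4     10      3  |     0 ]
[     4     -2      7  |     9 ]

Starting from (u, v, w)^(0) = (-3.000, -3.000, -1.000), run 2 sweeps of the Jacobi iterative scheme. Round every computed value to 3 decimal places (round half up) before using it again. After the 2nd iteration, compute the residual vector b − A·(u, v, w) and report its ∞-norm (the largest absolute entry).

18.476

Iteration 1:
  u = (10 - (4)·-3.000 - (2)·-1.000) / (-7) = -3.429
  v = (0 - (4)·-3.000 - (3)·-1.000) / (10) = 1.500
  w = (9 - (4)·-3.000 - (-2)·-3.000) / (7) = 2.143
Iteration 2:
  u = (10 - (4)·1.500 - (2)·2.143) / (-7) = 0.041
  v = (0 - (4)·-3.429 - (3)·2.143) / (10) = 0.729
  w = (9 - (4)·-3.429 - (-2)·1.500) / (7) = 3.674
Residual b − A·x = (0.023, -18.476, -15.424); ∞-norm = 18.476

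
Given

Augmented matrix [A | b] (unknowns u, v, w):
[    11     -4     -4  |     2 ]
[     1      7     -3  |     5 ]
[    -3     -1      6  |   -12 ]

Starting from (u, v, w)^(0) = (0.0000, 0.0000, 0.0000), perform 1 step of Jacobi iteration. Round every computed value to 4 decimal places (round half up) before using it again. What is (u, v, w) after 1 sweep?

(0.1818, 0.7143, -2.0000)

Iteration 1:
  u = (2 - (-4)·0.0000 - (-4)·0.0000) / (11) = 0.1818
  v = (5 - (1)·0.0000 - (-3)·0.0000) / (7) = 0.7143
  w = (-12 - (-3)·0.0000 - (-1)·0.0000) / (6) = -2.0000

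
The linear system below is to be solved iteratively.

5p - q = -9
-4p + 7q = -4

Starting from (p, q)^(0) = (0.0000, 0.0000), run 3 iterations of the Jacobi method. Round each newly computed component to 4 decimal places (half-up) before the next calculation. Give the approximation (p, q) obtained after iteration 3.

Iteration 1:
  p = (-9 - (-1)·0.0000) / (5) = -1.8000
  q = (-4 - (-4)·0.0000) / (7) = -0.5714
Iteration 2:
  p = (-9 - (-1)·-0.5714) / (5) = -1.9143
  q = (-4 - (-4)·-1.8000) / (7) = -1.6000
Iteration 3:
  p = (-9 - (-1)·-1.6000) / (5) = -2.1200
  q = (-4 - (-4)·-1.9143) / (7) = -1.6653

(-2.1200, -1.6653)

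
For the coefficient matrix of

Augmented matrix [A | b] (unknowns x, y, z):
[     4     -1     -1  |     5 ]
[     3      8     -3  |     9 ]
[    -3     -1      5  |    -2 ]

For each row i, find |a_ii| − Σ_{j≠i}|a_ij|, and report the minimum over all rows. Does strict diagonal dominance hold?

row 1: |4| − (1+1) = 2
row 2: |8| − (3+3) = 2
row 3: |5| − (3+1) = 1
minimum over rows = 1 → strictly diagonally dominant (convergence guaranteed)

1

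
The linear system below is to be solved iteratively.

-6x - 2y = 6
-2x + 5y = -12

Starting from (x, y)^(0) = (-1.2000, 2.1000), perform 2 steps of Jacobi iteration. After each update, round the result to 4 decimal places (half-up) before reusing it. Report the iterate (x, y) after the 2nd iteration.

Iteration 1:
  x = (6 - (-2)·2.1000) / (-6) = -1.7000
  y = (-12 - (-2)·-1.2000) / (5) = -2.8800
Iteration 2:
  x = (6 - (-2)·-2.8800) / (-6) = -0.0400
  y = (-12 - (-2)·-1.7000) / (5) = -3.0800

(-0.0400, -3.0800)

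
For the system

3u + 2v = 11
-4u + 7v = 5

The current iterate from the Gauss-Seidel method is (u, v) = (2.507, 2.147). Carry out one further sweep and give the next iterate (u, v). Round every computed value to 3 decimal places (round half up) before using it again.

(2.235, 1.991)

One sweep:
  u = (11 - (2)·2.147) / (3) = 2.235
  v = (5 - (-4)·2.235) / (7) = 1.991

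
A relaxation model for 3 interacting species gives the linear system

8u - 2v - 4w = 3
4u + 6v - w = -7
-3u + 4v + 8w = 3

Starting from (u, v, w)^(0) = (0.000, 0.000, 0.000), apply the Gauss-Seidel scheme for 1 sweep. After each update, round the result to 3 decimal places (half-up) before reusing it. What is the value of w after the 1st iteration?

Iteration 1:
  u = (3 - (-2)·0.000 - (-4)·0.000) / (8) = 0.375
  v = (-7 - (4)·0.375 - (-1)·0.000) / (6) = -1.417
  w = (3 - (-3)·0.375 - (4)·-1.417) / (8) = 1.224

1.224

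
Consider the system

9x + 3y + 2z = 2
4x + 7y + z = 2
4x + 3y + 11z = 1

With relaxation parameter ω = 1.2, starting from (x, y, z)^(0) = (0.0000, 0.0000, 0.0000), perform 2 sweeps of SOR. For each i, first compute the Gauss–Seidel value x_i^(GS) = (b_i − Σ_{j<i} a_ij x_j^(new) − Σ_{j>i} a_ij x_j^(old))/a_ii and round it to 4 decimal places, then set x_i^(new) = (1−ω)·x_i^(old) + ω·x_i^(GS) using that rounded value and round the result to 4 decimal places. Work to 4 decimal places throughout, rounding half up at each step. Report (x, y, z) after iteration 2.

(0.1652, 0.2077, -0.0190)

Iteration 1:
  x: GS value = (2 - (3)·0.0000 - (2)·0.0000) / (9) = 0.2222;  x ← (1−ω)·0.0000 + ω·0.2222 = 0.2666
  y: GS value = (2 - (4)·0.2666 - (1)·0.0000) / (7) = 0.1334;  y ← (1−ω)·0.0000 + ω·0.1334 = 0.1601
  z: GS value = (1 - (4)·0.2666 - (3)·0.1601) / (11) = -0.0497;  z ← (1−ω)·0.0000 + ω·-0.0497 = -0.0596
Iteration 2:
  x: GS value = (2 - (3)·0.1601 - (2)·-0.0596) / (9) = 0.1821;  x ← (1−ω)·0.2666 + ω·0.1821 = 0.1652
  y: GS value = (2 - (4)·0.1652 - (1)·-0.0596) / (7) = 0.1998;  y ← (1−ω)·0.1601 + ω·0.1998 = 0.2077
  z: GS value = (1 - (4)·0.1652 - (3)·0.2077) / (11) = -0.0258;  z ← (1−ω)·-0.0596 + ω·-0.0258 = -0.0190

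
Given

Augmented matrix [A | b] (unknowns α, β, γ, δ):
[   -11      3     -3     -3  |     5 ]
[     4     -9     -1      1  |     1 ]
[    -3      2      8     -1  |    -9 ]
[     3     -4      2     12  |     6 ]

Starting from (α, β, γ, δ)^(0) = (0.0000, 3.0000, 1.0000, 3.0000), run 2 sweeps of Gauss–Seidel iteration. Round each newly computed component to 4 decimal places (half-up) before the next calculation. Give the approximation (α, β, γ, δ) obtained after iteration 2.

Iteration 1:
  α = (5 - (3)·3.0000 - (-3)·1.0000 - (-3)·3.0000) / (-11) = -0.7273
  β = (1 - (4)·-0.7273 - (-1)·1.0000 - (1)·3.0000) / (-9) = -0.2121
  γ = (-9 - (-3)·-0.7273 - (2)·-0.2121 - (-1)·3.0000) / (8) = -0.9697
  δ = (6 - (3)·-0.7273 - (-4)·-0.2121 - (2)·-0.9697) / (12) = 0.7727
Iteration 2:
  α = (5 - (3)·-0.2121 - (-3)·-0.9697 - (-3)·0.7727) / (-11) = -0.4587
  β = (1 - (4)·-0.4587 - (-1)·-0.9697 - (1)·0.7727) / (-9) = -0.1214
  γ = (-9 - (-3)·-0.4587 - (2)·-0.1214 - (-1)·0.7727) / (8) = -1.1701
  δ = (6 - (3)·-0.4587 - (-4)·-0.1214 - (2)·-1.1701) / (12) = 0.7692

(-0.4587, -0.1214, -1.1701, 0.7692)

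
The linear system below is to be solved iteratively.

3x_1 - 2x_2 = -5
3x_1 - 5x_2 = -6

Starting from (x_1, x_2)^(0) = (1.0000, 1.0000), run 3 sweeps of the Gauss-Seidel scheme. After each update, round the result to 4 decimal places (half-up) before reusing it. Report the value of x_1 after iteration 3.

Iteration 1:
  x_1 = (-5 - (-2)·1.0000) / (3) = -1.0000
  x_2 = (-6 - (3)·-1.0000) / (-5) = 0.6000
Iteration 2:
  x_1 = (-5 - (-2)·0.6000) / (3) = -1.2667
  x_2 = (-6 - (3)·-1.2667) / (-5) = 0.4400
Iteration 3:
  x_1 = (-5 - (-2)·0.4400) / (3) = -1.3733
  x_2 = (-6 - (3)·-1.3733) / (-5) = 0.3760

-1.3733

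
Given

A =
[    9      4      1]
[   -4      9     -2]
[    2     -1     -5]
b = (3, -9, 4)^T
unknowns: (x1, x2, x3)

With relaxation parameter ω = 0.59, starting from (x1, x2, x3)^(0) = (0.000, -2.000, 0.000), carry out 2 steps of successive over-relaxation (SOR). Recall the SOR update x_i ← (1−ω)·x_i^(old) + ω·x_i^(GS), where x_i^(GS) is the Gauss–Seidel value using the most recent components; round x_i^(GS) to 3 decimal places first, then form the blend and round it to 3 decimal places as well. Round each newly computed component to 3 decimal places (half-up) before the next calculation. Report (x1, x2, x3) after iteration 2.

(0.823, -0.895, -0.237)

Iteration 1:
  x1: GS value = (3 - (4)·-2.000 - (1)·0.000) / (9) = 1.222;  x1 ← (1−ω)·0.000 + ω·1.222 = 0.721
  x2: GS value = (-9 - (-4)·0.721 - (-2)·0.000) / (9) = -0.680;  x2 ← (1−ω)·-2.000 + ω·-0.680 = -1.221
  x3: GS value = (4 - (2)·0.721 - (-1)·-1.221) / (-5) = -0.267;  x3 ← (1−ω)·0.000 + ω·-0.267 = -0.158
Iteration 2:
  x1: GS value = (3 - (4)·-1.221 - (1)·-0.158) / (9) = 0.894;  x1 ← (1−ω)·0.721 + ω·0.894 = 0.823
  x2: GS value = (-9 - (-4)·0.823 - (-2)·-0.158) / (9) = -0.669;  x2 ← (1−ω)·-1.221 + ω·-0.669 = -0.895
  x3: GS value = (4 - (2)·0.823 - (-1)·-0.895) / (-5) = -0.292;  x3 ← (1−ω)·-0.158 + ω·-0.292 = -0.237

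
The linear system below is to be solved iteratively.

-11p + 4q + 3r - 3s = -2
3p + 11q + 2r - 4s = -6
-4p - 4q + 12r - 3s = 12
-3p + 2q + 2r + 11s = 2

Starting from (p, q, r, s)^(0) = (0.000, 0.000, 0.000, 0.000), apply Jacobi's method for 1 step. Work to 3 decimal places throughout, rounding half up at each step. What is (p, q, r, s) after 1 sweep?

(0.182, -0.545, 1.000, 0.182)

Iteration 1:
  p = (-2 - (4)·0.000 - (3)·0.000 - (-3)·0.000) / (-11) = 0.182
  q = (-6 - (3)·0.000 - (2)·0.000 - (-4)·0.000) / (11) = -0.545
  r = (12 - (-4)·0.000 - (-4)·0.000 - (-3)·0.000) / (12) = 1.000
  s = (2 - (-3)·0.000 - (2)·0.000 - (2)·0.000) / (11) = 0.182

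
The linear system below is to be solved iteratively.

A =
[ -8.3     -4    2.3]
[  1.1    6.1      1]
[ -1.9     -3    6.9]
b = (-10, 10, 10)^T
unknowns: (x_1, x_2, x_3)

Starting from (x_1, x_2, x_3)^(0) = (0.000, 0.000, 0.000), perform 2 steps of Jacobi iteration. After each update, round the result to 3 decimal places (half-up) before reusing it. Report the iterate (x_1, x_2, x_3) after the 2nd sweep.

Iteration 1:
  x_1 = (-10 - (-4)·0.000 - (2.3)·0.000) / (-8.3) = 1.205
  x_2 = (10 - (1.1)·0.000 - (1)·0.000) / (6.1) = 1.639
  x_3 = (10 - (-1.9)·0.000 - (-3)·0.000) / (6.9) = 1.449
Iteration 2:
  x_1 = (-10 - (-4)·1.639 - (2.3)·1.449) / (-8.3) = 0.816
  x_2 = (10 - (1.1)·1.205 - (1)·1.449) / (6.1) = 1.185
  x_3 = (10 - (-1.9)·1.205 - (-3)·1.639) / (6.9) = 2.494

(0.816, 1.185, 2.494)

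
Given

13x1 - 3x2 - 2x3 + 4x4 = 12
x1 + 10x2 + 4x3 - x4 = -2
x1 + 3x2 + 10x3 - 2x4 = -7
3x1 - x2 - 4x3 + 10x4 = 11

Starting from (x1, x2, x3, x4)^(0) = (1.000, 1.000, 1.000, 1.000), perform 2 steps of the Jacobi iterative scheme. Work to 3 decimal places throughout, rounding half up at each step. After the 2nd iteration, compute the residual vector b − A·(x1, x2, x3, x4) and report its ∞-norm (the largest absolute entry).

Iteration 1:
  x1 = (12 - (-3)·1.000 - (-2)·1.000 - (4)·1.000) / (13) = 1.000
  x2 = (-2 - (1)·1.000 - (4)·1.000 - (-1)·1.000) / (10) = -0.600
  x3 = (-7 - (1)·1.000 - (3)·1.000 - (-2)·1.000) / (10) = -0.900
  x4 = (11 - (3)·1.000 - (-1)·1.000 - (-4)·1.000) / (10) = 1.300
Iteration 2:
  x1 = (12 - (-3)·-0.600 - (-2)·-0.900 - (4)·1.300) / (13) = 0.246
  x2 = (-2 - (1)·1.000 - (4)·-0.900 - (-1)·1.300) / (10) = 0.190
  x3 = (-7 - (1)·1.000 - (3)·-0.600 - (-2)·1.300) / (10) = -0.360
  x4 = (11 - (3)·1.000 - (-1)·-0.600 - (-4)·-0.900) / (10) = 0.380
Residual b − A·x = (7.132, -2.326, -3.456, 5.212); ∞-norm = 7.132

7.132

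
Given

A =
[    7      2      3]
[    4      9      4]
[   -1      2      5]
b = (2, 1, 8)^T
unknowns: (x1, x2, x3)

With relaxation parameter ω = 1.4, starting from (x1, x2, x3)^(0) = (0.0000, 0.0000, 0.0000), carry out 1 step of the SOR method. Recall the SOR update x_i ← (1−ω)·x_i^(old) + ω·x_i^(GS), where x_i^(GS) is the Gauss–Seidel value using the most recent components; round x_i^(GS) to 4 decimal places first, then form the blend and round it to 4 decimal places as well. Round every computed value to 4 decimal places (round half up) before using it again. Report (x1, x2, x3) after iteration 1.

Iteration 1:
  x1: GS value = (2 - (2)·0.0000 - (3)·0.0000) / (7) = 0.2857;  x1 ← (1−ω)·0.0000 + ω·0.2857 = 0.4000
  x2: GS value = (1 - (4)·0.4000 - (4)·0.0000) / (9) = -0.0667;  x2 ← (1−ω)·0.0000 + ω·-0.0667 = -0.0934
  x3: GS value = (8 - (-1)·0.4000 - (2)·-0.0934) / (5) = 1.7174;  x3 ← (1−ω)·0.0000 + ω·1.7174 = 2.4044

(0.4000, -0.0934, 2.4044)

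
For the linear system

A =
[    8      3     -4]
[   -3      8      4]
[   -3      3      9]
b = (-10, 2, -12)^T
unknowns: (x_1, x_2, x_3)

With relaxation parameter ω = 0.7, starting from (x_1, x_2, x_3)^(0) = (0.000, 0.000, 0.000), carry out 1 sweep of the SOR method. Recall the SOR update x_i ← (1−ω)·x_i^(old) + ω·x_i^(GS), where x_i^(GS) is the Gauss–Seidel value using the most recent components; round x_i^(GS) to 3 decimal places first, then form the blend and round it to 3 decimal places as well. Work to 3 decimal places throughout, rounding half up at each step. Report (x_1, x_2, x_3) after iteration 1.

Iteration 1:
  x_1: GS value = (-10 - (3)·0.000 - (-4)·0.000) / (8) = -1.250;  x_1 ← (1−ω)·0.000 + ω·-1.250 = -0.875
  x_2: GS value = (2 - (-3)·-0.875 - (4)·0.000) / (8) = -0.078;  x_2 ← (1−ω)·0.000 + ω·-0.078 = -0.055
  x_3: GS value = (-12 - (-3)·-0.875 - (3)·-0.055) / (9) = -1.607;  x_3 ← (1−ω)·0.000 + ω·-1.607 = -1.125

(-0.875, -0.055, -1.125)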